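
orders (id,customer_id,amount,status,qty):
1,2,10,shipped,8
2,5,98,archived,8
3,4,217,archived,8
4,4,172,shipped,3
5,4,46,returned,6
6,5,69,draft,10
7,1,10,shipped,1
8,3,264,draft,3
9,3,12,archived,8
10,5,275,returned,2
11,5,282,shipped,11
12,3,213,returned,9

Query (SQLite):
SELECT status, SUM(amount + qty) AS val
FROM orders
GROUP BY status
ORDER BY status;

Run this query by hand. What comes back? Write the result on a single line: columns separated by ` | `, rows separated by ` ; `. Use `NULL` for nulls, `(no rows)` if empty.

For each row compute amount + qty.
Group by status; take SUM of the expression per group.
  archived: ids {2, 3, 9} → SUM(amount + qty)=351
  draft: ids {6, 8} → SUM(amount + qty)=346
  returned: ids {5, 10, 12} → SUM(amount + qty)=551
  shipped: ids {1, 4, 7, 11} → SUM(amount + qty)=497

archived | 351 ; draft | 346 ; returned | 551 ; shipped | 497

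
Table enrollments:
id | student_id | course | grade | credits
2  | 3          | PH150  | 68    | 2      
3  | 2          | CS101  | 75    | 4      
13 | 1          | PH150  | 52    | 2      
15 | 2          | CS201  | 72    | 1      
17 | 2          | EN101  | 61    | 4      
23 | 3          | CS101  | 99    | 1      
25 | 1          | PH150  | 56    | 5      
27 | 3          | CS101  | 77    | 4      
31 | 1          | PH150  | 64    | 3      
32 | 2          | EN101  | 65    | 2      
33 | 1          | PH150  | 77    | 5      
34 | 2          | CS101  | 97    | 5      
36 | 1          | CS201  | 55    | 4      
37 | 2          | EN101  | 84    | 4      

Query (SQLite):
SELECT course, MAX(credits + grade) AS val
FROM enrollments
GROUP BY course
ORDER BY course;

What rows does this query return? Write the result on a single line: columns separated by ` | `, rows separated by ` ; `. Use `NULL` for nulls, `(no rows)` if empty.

For each row compute credits + grade.
Group by course; take MAX of the expression per group.
  CS101: ids {3, 23, 27, 34} → MAX(credits + grade)=102
  CS201: ids {15, 36} → MAX(credits + grade)=73
  EN101: ids {17, 32, 37} → MAX(credits + grade)=88
  PH150: ids {2, 13, 25, 31, 33} → MAX(credits + grade)=82

CS101 | 102 ; CS201 | 73 ; EN101 | 88 ; PH150 | 82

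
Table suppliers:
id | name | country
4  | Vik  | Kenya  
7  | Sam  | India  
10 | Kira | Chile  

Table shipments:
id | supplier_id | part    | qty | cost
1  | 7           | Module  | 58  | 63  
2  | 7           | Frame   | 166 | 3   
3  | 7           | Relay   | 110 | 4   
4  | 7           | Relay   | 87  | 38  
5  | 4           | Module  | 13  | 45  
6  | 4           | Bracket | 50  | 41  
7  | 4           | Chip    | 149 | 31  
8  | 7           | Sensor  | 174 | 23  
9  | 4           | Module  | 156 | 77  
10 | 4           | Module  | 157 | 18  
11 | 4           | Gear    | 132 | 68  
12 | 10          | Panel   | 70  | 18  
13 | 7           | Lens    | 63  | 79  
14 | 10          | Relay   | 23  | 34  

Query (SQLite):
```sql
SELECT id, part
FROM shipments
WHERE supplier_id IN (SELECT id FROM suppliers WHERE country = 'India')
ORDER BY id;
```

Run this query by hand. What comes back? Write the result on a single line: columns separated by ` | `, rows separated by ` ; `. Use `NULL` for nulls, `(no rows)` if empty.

1 | Module ; 2 | Frame ; 3 | Relay ; 4 | Relay ; 8 | Sensor ; 13 | Lens

Inner query: suppliers.id where country = 'India'.
Outer: keep shipments rows whose supplier_id is in that set.
Inner query → {7}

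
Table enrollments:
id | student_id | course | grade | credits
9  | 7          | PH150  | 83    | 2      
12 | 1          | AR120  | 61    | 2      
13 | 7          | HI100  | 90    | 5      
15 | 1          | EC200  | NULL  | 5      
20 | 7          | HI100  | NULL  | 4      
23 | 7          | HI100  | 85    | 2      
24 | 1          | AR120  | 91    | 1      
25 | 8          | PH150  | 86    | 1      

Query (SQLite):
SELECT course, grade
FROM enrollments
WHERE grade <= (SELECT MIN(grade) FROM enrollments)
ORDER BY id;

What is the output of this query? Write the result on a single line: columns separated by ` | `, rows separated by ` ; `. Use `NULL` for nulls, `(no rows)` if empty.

AR120 | 61

Scalar subquery: MIN(grade) over all enrollments rows = 61.
Keep rows where grade <= that value.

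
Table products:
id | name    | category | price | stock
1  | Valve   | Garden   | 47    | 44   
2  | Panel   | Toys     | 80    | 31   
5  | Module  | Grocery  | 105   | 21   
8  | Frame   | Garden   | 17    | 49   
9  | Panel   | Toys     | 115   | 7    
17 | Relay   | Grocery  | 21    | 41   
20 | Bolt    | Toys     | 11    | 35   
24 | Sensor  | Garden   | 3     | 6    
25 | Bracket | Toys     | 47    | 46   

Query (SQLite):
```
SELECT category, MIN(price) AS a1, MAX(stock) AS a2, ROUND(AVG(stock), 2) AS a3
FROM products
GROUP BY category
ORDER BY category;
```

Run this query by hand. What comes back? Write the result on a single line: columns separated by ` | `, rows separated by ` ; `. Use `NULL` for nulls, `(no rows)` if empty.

Garden | 3 | 49 | 33 ; Grocery | 21 | 41 | 31 ; Toys | 11 | 46 | 29.75

Group products by category.
Per group compute: MIN(price), MAX(stock), ROUND(AVG(stock), 2).
  Garden: ids {1, 8, 24} → MIN(price)=3, MAX(stock)=49, ROUND(AVG(stock), 2)=33
  Grocery: ids {5, 17} → MIN(price)=21, MAX(stock)=41, ROUND(AVG(stock), 2)=31
  Toys: ids {2, 9, 20, 25} → MIN(price)=11, MAX(stock)=46, ROUND(AVG(stock), 2)=29.75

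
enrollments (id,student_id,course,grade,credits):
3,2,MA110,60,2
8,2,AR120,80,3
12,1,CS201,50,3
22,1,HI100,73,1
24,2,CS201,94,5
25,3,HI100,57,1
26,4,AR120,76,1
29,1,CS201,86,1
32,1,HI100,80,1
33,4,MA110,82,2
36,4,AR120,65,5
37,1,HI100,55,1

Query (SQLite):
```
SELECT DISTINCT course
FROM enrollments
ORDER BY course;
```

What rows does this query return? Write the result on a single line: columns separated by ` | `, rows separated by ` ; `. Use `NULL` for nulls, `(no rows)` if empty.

Collect distinct course values from enrollments.

AR120 ; CS201 ; HI100 ; MA110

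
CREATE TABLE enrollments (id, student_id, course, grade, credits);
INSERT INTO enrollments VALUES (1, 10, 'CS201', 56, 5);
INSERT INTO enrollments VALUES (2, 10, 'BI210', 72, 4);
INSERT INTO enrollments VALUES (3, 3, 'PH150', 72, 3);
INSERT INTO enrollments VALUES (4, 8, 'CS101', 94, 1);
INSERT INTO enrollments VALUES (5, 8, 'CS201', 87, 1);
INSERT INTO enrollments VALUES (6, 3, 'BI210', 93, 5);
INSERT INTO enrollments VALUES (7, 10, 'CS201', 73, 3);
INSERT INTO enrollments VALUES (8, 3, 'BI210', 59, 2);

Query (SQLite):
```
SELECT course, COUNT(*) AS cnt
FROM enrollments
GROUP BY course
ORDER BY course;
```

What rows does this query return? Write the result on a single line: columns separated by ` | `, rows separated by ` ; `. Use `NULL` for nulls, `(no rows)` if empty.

BI210 | 3 ; CS101 | 1 ; CS201 | 3 ; PH150 | 1

Partition enrollments by course; compute COUNT(*) within each group.
  BI210: ids {2, 6, 8} → COUNT(*)=3
  CS101: ids {4} → COUNT(*)=1
  CS201: ids {1, 5, 7} → COUNT(*)=3
  PH150: ids {3} → COUNT(*)=1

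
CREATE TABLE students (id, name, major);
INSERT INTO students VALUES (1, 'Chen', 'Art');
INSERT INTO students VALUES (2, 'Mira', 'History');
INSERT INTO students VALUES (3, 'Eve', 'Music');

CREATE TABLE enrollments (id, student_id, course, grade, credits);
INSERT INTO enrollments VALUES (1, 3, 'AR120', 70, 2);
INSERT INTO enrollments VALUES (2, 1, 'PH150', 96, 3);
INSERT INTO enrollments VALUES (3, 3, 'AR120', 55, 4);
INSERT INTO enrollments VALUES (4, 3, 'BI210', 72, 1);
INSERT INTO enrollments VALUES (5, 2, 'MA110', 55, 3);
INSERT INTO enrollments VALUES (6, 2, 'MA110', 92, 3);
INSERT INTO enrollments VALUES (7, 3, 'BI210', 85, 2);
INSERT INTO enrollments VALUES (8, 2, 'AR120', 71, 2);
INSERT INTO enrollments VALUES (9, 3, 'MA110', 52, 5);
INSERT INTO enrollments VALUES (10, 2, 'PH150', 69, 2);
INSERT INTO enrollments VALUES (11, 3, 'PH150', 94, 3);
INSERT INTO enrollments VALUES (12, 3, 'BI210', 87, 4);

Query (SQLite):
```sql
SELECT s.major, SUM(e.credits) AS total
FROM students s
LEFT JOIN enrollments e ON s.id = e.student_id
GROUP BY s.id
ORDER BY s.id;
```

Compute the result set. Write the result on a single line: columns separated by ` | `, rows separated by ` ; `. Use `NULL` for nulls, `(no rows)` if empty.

LEFT JOIN keeps every students row; unmatched ones get NULL for enrollments columns.
Group by students.id and compute SUM(e.credits). SUM over an all-NULL group is NULL.
  1: ids {2} → SUM(e.credits)=3
  2: ids {5, 6, 8, 10} → SUM(e.credits)=10
  3: ids {1, 3, 4, 7, 9, 11, 12} → SUM(e.credits)=21

Art | 3 ; History | 10 ; Music | 21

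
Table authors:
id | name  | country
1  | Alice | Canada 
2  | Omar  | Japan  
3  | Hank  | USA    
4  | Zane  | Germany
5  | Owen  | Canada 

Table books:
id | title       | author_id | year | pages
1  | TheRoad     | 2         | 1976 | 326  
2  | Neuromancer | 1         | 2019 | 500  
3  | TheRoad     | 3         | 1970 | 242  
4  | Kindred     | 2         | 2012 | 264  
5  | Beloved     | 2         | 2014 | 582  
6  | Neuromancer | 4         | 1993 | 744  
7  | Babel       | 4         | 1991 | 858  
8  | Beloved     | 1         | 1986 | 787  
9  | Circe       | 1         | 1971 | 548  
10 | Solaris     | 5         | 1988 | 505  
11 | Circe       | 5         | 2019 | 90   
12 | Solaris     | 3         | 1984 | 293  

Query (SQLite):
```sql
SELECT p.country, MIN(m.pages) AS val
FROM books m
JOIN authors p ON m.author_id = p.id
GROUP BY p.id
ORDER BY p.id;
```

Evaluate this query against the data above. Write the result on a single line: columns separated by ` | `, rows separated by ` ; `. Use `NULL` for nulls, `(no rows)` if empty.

Join each books row to its authors via author_id.
Group joined rows by authors.id; compute MIN(m.pages) per group.
  1: ids {2, 8, 9} → MIN(m.pages)=500
  2: ids {1, 4, 5} → MIN(m.pages)=264
  3: ids {3, 12} → MIN(m.pages)=242
  4: ids {6, 7} → MIN(m.pages)=744
  5: ids {10, 11} → MIN(m.pages)=90

Canada | 500 ; Japan | 264 ; USA | 242 ; Germany | 744 ; Canada | 90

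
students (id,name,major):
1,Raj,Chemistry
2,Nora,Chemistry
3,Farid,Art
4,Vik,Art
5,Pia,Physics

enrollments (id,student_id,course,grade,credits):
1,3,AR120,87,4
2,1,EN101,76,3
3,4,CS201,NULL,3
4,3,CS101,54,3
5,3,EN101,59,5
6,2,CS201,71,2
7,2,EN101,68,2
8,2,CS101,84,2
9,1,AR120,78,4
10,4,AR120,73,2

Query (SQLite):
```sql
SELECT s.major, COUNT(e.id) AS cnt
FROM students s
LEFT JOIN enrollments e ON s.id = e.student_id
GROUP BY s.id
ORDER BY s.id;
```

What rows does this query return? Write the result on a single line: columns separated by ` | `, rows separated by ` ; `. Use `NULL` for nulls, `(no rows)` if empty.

LEFT JOIN keeps every students row; unmatched ones get NULL for enrollments columns.
Group by students.id and compute COUNT(e.id). COUNT(col) of an all-NULL group is 0.
  1: ids {2, 9} → COUNT(e.id)=2
  2: ids {6, 7, 8} → COUNT(e.id)=3
  3: ids {1, 4, 5} → COUNT(e.id)=3
  4: ids {3, 10} → COUNT(e.id)=2
  5: ids {—} → COUNT(e.id)=0

Chemistry | 2 ; Chemistry | 3 ; Art | 3 ; Art | 2 ; Physics | 0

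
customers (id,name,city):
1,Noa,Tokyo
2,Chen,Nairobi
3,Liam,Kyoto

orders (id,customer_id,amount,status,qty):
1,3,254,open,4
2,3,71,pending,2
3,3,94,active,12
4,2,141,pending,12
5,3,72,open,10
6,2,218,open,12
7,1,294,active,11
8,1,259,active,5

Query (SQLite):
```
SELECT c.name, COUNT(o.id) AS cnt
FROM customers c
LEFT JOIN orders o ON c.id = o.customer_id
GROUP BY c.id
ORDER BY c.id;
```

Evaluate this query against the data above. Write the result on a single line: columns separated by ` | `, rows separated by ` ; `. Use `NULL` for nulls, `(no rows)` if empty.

Noa | 2 ; Chen | 2 ; Liam | 4

LEFT JOIN keeps every customers row; unmatched ones get NULL for orders columns.
Group by customers.id and compute COUNT(o.id). COUNT(col) of an all-NULL group is 0.
  1: ids {7, 8} → COUNT(o.id)=2
  2: ids {4, 6} → COUNT(o.id)=2
  3: ids {1, 2, 3, 5} → COUNT(o.id)=4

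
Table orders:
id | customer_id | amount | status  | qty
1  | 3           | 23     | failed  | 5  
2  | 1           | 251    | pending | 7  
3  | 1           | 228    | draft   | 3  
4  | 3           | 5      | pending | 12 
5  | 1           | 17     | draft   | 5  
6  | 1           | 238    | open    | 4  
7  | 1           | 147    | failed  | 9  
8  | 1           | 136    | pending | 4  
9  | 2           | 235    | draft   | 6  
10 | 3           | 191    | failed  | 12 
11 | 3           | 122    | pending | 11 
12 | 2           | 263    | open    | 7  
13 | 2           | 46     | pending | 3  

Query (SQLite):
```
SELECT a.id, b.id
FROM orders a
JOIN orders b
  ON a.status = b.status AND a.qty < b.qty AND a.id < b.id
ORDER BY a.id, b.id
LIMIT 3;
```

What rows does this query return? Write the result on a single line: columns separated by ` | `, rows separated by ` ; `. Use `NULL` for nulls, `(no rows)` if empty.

Pairs (a,b) with same status, a.qty < b.qty, a.id < b.id.
status groups: draft:{3,5,9} failed:{1,7,10} open:{6,12} pending:{2,4,8,11,13}
Ordered by (a.id, b.id); first 3.

1 | 7 ; 1 | 10 ; 2 | 4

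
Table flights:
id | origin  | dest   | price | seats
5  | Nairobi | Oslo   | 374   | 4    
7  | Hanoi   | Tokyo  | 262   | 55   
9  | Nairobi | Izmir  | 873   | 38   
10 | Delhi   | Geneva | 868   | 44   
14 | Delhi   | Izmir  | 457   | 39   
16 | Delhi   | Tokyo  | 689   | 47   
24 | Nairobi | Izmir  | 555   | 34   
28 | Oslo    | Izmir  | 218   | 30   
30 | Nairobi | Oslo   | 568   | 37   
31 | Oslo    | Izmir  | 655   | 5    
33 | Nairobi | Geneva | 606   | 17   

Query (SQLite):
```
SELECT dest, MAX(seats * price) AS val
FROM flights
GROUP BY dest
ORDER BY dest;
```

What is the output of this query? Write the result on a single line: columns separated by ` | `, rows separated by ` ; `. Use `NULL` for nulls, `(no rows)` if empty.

For each row compute seats * price.
Group by dest; take MAX of the expression per group.
  Geneva: ids {10, 33} → MAX(seats * price)=38192
  Izmir: ids {9, 14, 24, 28, 31} → MAX(seats * price)=33174
  Oslo: ids {5, 30} → MAX(seats * price)=21016
  Tokyo: ids {7, 16} → MAX(seats * price)=32383

Geneva | 38192 ; Izmir | 33174 ; Oslo | 21016 ; Tokyo | 32383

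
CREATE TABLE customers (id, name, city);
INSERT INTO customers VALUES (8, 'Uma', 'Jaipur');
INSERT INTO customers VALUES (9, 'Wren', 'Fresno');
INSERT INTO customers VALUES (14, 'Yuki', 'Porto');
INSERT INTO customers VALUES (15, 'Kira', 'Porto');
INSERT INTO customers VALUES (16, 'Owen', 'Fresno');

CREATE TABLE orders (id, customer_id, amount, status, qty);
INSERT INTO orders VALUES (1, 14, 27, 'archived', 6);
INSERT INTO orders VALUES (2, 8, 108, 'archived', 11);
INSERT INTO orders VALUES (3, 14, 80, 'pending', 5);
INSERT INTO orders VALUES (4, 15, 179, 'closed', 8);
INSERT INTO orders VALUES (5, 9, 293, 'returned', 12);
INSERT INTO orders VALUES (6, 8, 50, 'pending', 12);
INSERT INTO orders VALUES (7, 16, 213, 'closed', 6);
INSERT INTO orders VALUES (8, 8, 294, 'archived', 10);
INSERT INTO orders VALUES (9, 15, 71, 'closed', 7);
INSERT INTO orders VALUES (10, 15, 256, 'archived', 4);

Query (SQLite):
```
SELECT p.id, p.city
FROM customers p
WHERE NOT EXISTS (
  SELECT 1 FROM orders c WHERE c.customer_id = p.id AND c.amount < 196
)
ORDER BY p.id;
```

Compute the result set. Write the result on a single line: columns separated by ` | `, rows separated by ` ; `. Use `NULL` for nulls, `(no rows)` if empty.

9 | Fresno ; 16 | Fresno

For each customers row, check whether any orders with matching customer_id has amount < 196.
Keep rows where that is false.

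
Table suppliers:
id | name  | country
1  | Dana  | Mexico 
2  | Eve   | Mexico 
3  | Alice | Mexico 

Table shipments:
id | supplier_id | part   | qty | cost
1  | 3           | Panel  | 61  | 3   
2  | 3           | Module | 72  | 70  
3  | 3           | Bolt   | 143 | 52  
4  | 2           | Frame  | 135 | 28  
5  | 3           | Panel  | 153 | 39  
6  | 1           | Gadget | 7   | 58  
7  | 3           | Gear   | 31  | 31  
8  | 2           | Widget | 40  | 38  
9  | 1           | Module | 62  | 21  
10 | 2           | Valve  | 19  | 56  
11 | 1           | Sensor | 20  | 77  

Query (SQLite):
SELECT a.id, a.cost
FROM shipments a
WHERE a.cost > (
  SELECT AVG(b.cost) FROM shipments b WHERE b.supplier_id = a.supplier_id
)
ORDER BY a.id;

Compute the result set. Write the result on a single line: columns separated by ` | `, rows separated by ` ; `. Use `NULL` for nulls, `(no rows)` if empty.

2 | 70 ; 3 | 52 ; 6 | 58 ; 10 | 56 ; 11 | 77

For each shipments row a, compute AVG(cost) over rows sharing a.supplier_id.
Keep row a if a.cost > that per-group AVG.
  supplier_id=1: AVG(cost) = 52.0
  supplier_id=2: AVG(cost) = 40.666667
  supplier_id=3: AVG(cost) = 39.0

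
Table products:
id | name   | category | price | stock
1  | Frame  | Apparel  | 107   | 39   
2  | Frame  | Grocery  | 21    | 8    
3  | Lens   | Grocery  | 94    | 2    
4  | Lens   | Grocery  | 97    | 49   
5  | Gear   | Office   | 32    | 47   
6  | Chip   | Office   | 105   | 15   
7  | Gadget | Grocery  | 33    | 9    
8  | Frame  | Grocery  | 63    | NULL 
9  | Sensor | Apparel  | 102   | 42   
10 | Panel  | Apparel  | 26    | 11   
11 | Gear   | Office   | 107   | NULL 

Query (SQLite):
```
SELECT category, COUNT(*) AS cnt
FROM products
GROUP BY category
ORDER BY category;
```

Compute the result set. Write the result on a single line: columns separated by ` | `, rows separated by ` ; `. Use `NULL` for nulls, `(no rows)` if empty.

Partition products by category; compute COUNT(*) within each group.
  Apparel: ids {1, 9, 10} → COUNT(*)=3
  Grocery: ids {2, 3, 4, 7, 8} → COUNT(*)=5
  Office: ids {5, 6, 11} → COUNT(*)=3

Apparel | 3 ; Grocery | 5 ; Office | 3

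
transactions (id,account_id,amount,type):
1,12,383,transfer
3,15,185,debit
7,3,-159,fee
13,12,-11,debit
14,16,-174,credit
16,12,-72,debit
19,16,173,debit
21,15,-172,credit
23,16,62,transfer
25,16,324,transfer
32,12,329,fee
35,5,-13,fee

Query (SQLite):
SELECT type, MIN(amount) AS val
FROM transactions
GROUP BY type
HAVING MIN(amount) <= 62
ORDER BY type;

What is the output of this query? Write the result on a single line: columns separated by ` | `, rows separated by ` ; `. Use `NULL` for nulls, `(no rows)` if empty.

credit | -174 ; debit | -72 ; fee | -159 ; transfer | 62

Partition transactions by type; compute MIN(amount) within each group.
HAVING: keep groups where MIN(amount) <= 62.
  credit: ids {14, 21} → MIN(amount)=-174
  debit: ids {3, 13, 16, 19} → MIN(amount)=-72
  fee: ids {7, 32, 35} → MIN(amount)=-159
  transfer: ids {1, 23, 25} → MIN(amount)=62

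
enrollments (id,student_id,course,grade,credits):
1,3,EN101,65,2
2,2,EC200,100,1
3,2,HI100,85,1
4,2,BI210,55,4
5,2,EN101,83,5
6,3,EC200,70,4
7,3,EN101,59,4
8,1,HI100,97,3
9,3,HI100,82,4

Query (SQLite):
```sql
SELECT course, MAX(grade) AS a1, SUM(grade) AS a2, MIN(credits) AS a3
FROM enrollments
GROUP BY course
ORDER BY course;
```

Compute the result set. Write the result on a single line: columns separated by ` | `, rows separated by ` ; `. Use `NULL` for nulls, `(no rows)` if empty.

BI210 | 55 | 55 | 4 ; EC200 | 100 | 170 | 1 ; EN101 | 83 | 207 | 2 ; HI100 | 97 | 264 | 1

Group enrollments by course.
Per group compute: MAX(grade), SUM(grade), MIN(credits).
  BI210: ids {4} → MAX(grade)=55, SUM(grade)=55, MIN(credits)=4
  EC200: ids {2, 6} → MAX(grade)=100, SUM(grade)=170, MIN(credits)=1
  EN101: ids {1, 5, 7} → MAX(grade)=83, SUM(grade)=207, MIN(credits)=2
  HI100: ids {3, 8, 9} → MAX(grade)=97, SUM(grade)=264, MIN(credits)=1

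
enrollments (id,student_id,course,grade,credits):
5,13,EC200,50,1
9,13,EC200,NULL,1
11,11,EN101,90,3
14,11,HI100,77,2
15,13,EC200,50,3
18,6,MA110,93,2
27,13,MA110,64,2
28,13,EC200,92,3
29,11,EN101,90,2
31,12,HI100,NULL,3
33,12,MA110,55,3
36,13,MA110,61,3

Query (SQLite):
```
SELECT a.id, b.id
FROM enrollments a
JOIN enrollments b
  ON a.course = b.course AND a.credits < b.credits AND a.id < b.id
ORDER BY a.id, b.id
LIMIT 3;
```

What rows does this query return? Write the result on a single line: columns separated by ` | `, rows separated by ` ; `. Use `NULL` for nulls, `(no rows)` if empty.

Pairs (a,b) with same course, a.credits < b.credits, a.id < b.id.
course groups: EC200:{5,9,15,28} EN101:{11,29} HI100:{14,31} MA110:{18,27,33,36}
Ordered by (a.id, b.id); first 3.

5 | 15 ; 5 | 28 ; 9 | 15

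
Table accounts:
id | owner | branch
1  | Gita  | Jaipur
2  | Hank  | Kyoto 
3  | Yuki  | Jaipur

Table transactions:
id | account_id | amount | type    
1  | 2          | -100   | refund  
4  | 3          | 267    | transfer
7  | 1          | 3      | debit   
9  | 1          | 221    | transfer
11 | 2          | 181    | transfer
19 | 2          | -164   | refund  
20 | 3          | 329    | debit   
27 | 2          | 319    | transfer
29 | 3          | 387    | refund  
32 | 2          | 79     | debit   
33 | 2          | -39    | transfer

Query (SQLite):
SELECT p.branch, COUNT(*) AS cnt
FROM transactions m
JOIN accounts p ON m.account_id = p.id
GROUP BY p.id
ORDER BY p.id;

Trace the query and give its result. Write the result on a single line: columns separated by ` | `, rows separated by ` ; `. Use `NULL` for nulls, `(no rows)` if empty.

Join each transactions row to its accounts via account_id.
Group joined rows by accounts.id; compute COUNT(*) per group.
  1: ids {7, 9} → COUNT(*)=2
  2: ids {1, 11, 19, 27, 32, 33} → COUNT(*)=6
  3: ids {4, 20, 29} → COUNT(*)=3

Jaipur | 2 ; Kyoto | 6 ; Jaipur | 3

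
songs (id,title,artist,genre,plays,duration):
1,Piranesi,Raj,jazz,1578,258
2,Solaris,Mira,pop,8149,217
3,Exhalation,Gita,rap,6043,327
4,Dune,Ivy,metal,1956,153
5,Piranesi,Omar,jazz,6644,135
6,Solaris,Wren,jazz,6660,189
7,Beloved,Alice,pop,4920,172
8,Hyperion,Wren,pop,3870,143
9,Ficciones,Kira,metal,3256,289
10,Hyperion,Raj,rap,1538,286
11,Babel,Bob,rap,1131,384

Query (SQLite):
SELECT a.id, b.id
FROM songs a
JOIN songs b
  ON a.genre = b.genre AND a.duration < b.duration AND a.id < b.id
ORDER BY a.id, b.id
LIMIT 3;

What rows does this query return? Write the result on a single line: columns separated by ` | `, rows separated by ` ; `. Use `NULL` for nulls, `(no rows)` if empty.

Pairs (a,b) with same genre, a.duration < b.duration, a.id < b.id.
genre groups: jazz:{1,5,6} metal:{4,9} pop:{2,7,8} rap:{3,10,11}
Ordered by (a.id, b.id); first 3.

3 | 11 ; 4 | 9 ; 5 | 6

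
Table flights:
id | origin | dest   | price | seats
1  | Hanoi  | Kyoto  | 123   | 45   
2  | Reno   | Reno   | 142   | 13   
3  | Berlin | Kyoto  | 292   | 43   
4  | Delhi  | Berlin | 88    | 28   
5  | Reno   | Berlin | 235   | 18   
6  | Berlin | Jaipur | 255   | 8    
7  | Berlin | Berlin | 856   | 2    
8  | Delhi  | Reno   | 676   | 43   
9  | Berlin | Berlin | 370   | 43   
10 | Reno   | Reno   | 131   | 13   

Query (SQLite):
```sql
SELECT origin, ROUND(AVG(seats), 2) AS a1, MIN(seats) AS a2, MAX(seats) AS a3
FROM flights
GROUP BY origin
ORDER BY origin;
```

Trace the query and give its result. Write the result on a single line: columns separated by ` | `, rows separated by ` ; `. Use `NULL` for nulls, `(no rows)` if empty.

Berlin | 24 | 2 | 43 ; Delhi | 35.5 | 28 | 43 ; Hanoi | 45 | 45 | 45 ; Reno | 14.67 | 13 | 18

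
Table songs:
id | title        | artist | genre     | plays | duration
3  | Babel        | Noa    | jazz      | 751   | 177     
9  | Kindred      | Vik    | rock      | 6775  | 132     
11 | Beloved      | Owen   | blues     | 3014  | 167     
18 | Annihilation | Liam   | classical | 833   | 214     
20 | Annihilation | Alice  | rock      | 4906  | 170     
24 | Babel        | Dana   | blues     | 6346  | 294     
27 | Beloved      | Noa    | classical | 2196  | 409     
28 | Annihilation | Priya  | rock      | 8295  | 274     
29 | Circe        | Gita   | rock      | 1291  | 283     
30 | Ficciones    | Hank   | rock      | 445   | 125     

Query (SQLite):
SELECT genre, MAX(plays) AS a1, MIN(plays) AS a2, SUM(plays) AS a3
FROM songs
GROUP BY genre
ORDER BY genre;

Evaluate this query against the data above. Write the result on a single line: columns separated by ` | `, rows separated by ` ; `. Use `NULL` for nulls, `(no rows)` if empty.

blues | 6346 | 3014 | 9360 ; classical | 2196 | 833 | 3029 ; jazz | 751 | 751 | 751 ; rock | 8295 | 445 | 21712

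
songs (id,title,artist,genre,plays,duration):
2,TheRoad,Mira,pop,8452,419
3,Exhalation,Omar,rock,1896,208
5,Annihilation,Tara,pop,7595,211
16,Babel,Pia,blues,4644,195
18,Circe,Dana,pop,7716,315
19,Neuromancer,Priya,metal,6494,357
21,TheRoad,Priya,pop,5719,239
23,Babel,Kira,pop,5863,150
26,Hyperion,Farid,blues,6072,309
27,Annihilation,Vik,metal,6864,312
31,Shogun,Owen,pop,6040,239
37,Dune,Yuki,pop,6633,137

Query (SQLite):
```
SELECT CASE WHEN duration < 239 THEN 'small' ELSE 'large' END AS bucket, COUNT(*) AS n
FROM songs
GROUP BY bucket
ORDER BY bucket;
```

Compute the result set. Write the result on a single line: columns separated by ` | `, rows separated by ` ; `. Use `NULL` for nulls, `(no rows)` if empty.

Bucket rows by duration < 239 → 'small' else 'large'; count each bucket.

large | 7 ; small | 5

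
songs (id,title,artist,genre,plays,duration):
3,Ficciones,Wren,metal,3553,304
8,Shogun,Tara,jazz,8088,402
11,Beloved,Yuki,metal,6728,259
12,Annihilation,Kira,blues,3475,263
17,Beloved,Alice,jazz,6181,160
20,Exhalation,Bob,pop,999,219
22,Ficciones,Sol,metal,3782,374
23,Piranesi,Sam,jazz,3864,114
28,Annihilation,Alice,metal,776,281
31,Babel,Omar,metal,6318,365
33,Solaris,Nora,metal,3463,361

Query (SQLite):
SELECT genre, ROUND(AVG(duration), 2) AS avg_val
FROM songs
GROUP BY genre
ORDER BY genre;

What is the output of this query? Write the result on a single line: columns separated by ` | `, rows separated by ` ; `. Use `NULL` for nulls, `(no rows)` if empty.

Partition songs by genre; compute ROUND(AVG(duration), 2) within each group.
  blues: ids {12} → ROUND(AVG(duration), 2)=263
  jazz: ids {8, 17, 23} → ROUND(AVG(duration), 2)=225.33
  metal: ids {3, 11, 22, 28, 31, 33} → ROUND(AVG(duration), 2)=324
  pop: ids {20} → ROUND(AVG(duration), 2)=219

blues | 263 ; jazz | 225.33 ; metal | 324 ; pop | 219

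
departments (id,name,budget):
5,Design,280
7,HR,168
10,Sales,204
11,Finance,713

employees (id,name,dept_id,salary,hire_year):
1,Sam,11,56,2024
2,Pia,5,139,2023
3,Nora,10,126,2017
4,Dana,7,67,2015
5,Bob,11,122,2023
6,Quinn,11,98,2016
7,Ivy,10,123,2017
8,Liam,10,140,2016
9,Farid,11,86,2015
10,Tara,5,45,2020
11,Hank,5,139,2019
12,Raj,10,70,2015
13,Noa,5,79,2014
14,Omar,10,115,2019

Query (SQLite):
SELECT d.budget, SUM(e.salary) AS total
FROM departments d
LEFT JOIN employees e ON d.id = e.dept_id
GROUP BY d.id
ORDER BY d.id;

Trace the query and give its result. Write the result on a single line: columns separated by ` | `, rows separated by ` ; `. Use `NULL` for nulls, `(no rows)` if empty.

280 | 402 ; 168 | 67 ; 204 | 574 ; 713 | 362

LEFT JOIN keeps every departments row; unmatched ones get NULL for employees columns.
Group by departments.id and compute SUM(e.salary). SUM over an all-NULL group is NULL.
  5: ids {2, 10, 11, 13} → SUM(e.salary)=402
  7: ids {4} → SUM(e.salary)=67
  10: ids {3, 7, 8, 12, 14} → SUM(e.salary)=574
  11: ids {1, 5, 6, 9} → SUM(e.salary)=362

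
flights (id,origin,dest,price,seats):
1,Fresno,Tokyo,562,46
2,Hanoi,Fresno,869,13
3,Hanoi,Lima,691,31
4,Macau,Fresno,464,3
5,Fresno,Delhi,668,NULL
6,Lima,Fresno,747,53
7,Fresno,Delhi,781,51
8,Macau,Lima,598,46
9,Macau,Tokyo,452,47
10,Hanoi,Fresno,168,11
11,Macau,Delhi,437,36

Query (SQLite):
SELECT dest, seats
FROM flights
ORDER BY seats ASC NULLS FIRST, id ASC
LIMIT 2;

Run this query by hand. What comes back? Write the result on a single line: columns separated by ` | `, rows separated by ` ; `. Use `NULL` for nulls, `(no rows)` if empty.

Sort by seats asc, tiebreak id asc: (NULL, id=5), (3, id=4), (11, id=10), (13, id=2), (31, id=3) …. Take first 2.
NULLS FIRST: NULL seats rows go before all non-NULL rows (among themselves ordered by id asc).

Delhi | NULL ; Fresno | 3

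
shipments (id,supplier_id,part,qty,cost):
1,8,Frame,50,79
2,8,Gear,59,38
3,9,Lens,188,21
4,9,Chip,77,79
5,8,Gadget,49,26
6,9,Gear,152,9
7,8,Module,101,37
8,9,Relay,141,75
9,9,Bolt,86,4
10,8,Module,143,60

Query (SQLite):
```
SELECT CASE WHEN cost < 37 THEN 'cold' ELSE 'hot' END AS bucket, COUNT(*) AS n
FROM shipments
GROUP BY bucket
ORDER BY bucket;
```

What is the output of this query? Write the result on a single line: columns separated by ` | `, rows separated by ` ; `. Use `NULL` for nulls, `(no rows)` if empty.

cold | 4 ; hot | 6

Bucket rows by cost < 37 → 'cold' else 'hot'; count each bucket.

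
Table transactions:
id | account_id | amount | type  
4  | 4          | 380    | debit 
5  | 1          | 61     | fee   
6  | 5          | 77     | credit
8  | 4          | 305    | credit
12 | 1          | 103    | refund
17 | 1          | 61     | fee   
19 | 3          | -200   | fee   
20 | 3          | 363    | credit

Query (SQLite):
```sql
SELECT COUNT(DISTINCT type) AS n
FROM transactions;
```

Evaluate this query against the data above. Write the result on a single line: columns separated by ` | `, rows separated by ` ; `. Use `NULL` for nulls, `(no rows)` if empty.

Count distinct non-NULL type values.

4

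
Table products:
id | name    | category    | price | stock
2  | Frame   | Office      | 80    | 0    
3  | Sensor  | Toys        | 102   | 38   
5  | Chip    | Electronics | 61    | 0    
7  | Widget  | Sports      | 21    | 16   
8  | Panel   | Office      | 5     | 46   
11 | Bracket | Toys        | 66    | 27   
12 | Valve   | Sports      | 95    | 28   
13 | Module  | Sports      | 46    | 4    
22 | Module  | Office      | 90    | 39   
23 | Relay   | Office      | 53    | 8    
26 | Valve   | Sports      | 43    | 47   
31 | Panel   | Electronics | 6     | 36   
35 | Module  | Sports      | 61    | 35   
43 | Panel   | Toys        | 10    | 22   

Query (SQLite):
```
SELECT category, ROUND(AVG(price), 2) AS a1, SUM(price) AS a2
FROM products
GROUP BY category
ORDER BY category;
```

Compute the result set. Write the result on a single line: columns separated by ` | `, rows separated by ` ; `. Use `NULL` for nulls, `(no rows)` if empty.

Group products by category.
Per group compute: ROUND(AVG(price), 2), SUM(price).
  Electronics: ids {5, 31} → ROUND(AVG(price), 2)=33.5, SUM(price)=67
  Office: ids {2, 8, 22, 23} → ROUND(AVG(price), 2)=57, SUM(price)=228
  Sports: ids {7, 12, 13, 26, 35} → ROUND(AVG(price), 2)=53.2, SUM(price)=266
  Toys: ids {3, 11, 43} → ROUND(AVG(price), 2)=59.33, SUM(price)=178

Electronics | 33.5 | 67 ; Office | 57 | 228 ; Sports | 53.2 | 266 ; Toys | 59.33 | 178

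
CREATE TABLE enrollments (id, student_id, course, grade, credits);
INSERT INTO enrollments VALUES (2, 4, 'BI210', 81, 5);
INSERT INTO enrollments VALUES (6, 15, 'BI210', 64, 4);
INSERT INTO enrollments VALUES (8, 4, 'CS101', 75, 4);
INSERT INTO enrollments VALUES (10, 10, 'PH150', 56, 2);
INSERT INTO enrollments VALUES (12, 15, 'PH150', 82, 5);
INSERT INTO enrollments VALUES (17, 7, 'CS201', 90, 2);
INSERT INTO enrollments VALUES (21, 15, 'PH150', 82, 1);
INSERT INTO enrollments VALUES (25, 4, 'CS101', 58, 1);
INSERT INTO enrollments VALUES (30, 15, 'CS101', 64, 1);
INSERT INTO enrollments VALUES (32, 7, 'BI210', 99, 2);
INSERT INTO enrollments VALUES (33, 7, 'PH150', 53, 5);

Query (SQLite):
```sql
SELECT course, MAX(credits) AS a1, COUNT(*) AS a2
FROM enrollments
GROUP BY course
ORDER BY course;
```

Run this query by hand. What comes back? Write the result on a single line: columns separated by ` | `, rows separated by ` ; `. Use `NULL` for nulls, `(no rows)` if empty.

Group enrollments by course.
Per group compute: MAX(credits), COUNT(*).
  BI210: ids {2, 6, 32} → MAX(credits)=5, COUNT(*)=3
  CS101: ids {8, 25, 30} → MAX(credits)=4, COUNT(*)=3
  CS201: ids {17} → MAX(credits)=2, COUNT(*)=1
  PH150: ids {10, 12, 21, 33} → MAX(credits)=5, COUNT(*)=4

BI210 | 5 | 3 ; CS101 | 4 | 3 ; CS201 | 2 | 1 ; PH150 | 5 | 4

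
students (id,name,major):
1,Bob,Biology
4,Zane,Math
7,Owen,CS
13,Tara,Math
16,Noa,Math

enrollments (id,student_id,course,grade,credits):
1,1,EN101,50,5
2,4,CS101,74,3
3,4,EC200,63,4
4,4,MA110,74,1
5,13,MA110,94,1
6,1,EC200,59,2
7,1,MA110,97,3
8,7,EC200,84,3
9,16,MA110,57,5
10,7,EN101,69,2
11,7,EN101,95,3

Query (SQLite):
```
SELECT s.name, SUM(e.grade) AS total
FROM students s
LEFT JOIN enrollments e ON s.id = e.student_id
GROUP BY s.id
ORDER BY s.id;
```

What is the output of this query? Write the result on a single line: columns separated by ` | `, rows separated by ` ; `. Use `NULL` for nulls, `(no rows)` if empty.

LEFT JOIN keeps every students row; unmatched ones get NULL for enrollments columns.
Group by students.id and compute SUM(e.grade). SUM over an all-NULL group is NULL.
  1: ids {1, 6, 7} → SUM(e.grade)=206
  4: ids {2, 3, 4} → SUM(e.grade)=211
  7: ids {8, 10, 11} → SUM(e.grade)=248
  13: ids {5} → SUM(e.grade)=94
  16: ids {9} → SUM(e.grade)=57

Bob | 206 ; Zane | 211 ; Owen | 248 ; Tara | 94 ; Noa | 57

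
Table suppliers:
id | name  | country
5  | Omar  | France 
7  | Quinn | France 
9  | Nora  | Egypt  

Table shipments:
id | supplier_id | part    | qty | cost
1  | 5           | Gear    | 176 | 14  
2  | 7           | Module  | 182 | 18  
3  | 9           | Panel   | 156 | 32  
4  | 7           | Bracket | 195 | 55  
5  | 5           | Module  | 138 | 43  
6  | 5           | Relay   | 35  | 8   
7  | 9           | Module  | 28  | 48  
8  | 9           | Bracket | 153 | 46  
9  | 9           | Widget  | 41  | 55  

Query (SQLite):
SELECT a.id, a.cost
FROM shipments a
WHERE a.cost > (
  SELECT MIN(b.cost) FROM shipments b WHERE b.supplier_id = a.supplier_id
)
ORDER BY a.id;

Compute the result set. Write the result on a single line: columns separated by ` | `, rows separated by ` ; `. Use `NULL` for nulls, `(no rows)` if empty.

1 | 14 ; 4 | 55 ; 5 | 43 ; 7 | 48 ; 8 | 46 ; 9 | 55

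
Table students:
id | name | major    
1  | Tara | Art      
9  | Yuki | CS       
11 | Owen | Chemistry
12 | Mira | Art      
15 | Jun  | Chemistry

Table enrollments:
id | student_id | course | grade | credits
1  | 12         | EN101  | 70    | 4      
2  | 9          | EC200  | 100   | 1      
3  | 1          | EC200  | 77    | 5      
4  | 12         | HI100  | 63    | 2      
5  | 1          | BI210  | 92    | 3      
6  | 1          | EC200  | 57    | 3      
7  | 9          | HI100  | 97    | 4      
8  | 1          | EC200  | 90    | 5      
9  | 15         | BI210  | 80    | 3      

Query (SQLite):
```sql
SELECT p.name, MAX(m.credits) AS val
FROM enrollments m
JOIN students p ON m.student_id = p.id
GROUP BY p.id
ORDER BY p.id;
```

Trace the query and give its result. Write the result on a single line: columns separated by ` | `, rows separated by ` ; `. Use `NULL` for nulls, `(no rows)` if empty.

Join each enrollments row to its students via student_id.
Group joined rows by students.id; compute MAX(m.credits) per group.
  1: ids {3, 5, 6, 8} → MAX(m.credits)=5
  9: ids {2, 7} → MAX(m.credits)=4
  12: ids {1, 4} → MAX(m.credits)=4
  15: ids {9} → MAX(m.credits)=3

Tara | 5 ; Yuki | 4 ; Mira | 4 ; Jun | 3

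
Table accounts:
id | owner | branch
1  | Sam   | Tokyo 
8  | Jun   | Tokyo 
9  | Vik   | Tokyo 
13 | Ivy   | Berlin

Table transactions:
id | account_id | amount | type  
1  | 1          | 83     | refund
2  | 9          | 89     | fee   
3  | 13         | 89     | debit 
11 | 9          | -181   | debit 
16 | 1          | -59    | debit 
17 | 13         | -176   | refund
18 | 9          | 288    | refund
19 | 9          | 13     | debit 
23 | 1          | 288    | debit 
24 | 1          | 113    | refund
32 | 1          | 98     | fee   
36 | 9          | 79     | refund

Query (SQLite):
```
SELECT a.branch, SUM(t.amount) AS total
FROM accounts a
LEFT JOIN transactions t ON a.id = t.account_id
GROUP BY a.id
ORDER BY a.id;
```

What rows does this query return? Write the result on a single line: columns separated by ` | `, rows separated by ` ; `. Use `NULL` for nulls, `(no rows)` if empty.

Tokyo | 523 ; Tokyo | NULL ; Tokyo | 288 ; Berlin | -87

LEFT JOIN keeps every accounts row; unmatched ones get NULL for transactions columns.
Group by accounts.id and compute SUM(t.amount). SUM over an all-NULL group is NULL.
  1: ids {1, 16, 23, 24, 32} → SUM(t.amount)=523
  8: ids {—} → SUM(t.amount)=NULL
  9: ids {2, 11, 18, 19, 36} → SUM(t.amount)=288
  13: ids {3, 17} → SUM(t.amount)=-87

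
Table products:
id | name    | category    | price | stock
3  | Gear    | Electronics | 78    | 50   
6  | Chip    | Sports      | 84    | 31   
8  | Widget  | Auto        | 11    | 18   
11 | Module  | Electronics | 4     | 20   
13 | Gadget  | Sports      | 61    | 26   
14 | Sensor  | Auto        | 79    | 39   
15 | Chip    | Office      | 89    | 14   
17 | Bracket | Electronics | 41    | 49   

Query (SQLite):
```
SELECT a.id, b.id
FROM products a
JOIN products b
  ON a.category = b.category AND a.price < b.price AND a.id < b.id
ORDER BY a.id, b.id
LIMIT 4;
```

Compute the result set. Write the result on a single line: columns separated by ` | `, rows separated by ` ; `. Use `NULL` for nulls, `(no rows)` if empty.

Pairs (a,b) with same category, a.price < b.price, a.id < b.id.
category groups: Auto:{8,14} Electronics:{3,11,17} Office:{15} Sports:{6,13}
Ordered by (a.id, b.id); first 4.

8 | 14 ; 11 | 17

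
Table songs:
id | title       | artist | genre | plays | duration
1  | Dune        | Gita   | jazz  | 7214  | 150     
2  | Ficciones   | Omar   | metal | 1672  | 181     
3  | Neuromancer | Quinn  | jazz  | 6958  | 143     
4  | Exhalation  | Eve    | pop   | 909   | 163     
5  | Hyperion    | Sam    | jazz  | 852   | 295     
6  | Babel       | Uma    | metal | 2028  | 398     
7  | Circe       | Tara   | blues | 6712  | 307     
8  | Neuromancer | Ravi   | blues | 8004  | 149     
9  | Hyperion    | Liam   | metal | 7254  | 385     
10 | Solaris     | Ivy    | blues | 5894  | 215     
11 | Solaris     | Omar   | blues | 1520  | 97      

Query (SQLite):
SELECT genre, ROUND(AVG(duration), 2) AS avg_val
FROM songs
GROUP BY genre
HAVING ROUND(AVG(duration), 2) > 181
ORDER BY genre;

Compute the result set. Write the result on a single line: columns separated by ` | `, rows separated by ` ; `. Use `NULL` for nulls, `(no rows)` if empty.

blues | 192 ; jazz | 196 ; metal | 321.33

Partition songs by genre; compute ROUND(AVG(duration), 2) within each group.
HAVING: keep groups where ROUND(AVG(duration), 2) > 181.
  blues: ids {7, 8, 10, 11} → ROUND(AVG(duration), 2)=192
  jazz: ids {1, 3, 5} → ROUND(AVG(duration), 2)=196
  metal: ids {2, 6, 9} → ROUND(AVG(duration), 2)=321.33
  pop: ids {4} → ROUND(AVG(duration), 2)=163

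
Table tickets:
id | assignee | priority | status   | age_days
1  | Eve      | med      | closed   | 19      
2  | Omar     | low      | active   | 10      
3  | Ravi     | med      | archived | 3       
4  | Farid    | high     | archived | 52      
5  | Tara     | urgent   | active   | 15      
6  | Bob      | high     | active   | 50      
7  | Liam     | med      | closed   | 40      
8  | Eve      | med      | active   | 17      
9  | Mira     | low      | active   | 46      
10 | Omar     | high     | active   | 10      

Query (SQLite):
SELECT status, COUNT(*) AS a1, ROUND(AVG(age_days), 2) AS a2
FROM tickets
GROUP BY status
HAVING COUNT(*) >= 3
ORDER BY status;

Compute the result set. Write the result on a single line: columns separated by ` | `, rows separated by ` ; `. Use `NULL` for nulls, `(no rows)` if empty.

Group tickets by status.
Per group compute: COUNT(*), ROUND(AVG(age_days), 2).
HAVING: drop groups with fewer than 3 rows.
  active: ids {2, 5, 6, 8, 9, 10} → COUNT(*)=6, ROUND(AVG(age_days), 2)=24.67
  archived: ids {3, 4} → COUNT(*)=2, ROUND(AVG(age_days), 2)=27.5
  closed: ids {1, 7} → COUNT(*)=2, ROUND(AVG(age_days), 2)=29.5

active | 6 | 24.67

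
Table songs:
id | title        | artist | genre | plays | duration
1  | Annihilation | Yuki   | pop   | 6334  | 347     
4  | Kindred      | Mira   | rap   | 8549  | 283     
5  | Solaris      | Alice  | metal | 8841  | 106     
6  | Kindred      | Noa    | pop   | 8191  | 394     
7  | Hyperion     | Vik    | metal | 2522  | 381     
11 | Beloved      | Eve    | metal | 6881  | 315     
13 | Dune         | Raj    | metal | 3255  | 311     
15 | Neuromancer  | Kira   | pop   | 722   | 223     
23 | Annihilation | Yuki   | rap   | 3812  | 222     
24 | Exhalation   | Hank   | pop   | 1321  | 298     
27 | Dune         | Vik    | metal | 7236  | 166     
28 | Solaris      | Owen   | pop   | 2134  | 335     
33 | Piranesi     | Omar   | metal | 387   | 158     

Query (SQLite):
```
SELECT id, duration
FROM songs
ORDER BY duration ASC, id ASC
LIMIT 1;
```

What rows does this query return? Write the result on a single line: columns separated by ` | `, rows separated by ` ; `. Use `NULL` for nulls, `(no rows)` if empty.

5 | 106

Sort by duration asc, tiebreak id asc: (106, id=5), (158, id=33), (166, id=27), (222, id=23) …. Take first 1.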